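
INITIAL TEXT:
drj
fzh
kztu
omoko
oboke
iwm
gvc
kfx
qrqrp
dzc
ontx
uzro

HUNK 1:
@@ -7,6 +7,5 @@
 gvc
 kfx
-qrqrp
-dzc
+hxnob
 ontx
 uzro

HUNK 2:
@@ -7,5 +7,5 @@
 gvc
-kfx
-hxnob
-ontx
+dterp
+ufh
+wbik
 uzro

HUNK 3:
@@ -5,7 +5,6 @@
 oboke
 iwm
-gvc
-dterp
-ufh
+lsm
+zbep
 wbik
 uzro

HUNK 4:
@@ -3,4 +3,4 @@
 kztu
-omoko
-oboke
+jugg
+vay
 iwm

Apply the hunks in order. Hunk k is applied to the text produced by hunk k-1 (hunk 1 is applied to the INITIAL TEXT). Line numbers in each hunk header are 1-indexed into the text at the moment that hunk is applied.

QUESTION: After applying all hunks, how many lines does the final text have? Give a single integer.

Answer: 10

Derivation:
Hunk 1: at line 7 remove [qrqrp,dzc] add [hxnob] -> 11 lines: drj fzh kztu omoko oboke iwm gvc kfx hxnob ontx uzro
Hunk 2: at line 7 remove [kfx,hxnob,ontx] add [dterp,ufh,wbik] -> 11 lines: drj fzh kztu omoko oboke iwm gvc dterp ufh wbik uzro
Hunk 3: at line 5 remove [gvc,dterp,ufh] add [lsm,zbep] -> 10 lines: drj fzh kztu omoko oboke iwm lsm zbep wbik uzro
Hunk 4: at line 3 remove [omoko,oboke] add [jugg,vay] -> 10 lines: drj fzh kztu jugg vay iwm lsm zbep wbik uzro
Final line count: 10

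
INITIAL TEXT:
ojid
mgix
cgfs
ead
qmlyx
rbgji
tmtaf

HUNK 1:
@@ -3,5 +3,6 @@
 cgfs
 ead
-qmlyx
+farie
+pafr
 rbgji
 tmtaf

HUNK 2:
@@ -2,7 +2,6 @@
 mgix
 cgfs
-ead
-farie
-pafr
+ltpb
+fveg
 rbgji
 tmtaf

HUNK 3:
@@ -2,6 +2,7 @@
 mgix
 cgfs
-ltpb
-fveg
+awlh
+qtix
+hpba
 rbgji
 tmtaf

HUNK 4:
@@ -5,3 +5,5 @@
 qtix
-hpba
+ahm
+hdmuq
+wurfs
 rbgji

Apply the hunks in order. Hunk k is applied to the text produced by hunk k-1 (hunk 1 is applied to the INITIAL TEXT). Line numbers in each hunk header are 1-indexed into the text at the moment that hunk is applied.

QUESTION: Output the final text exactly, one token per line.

Answer: ojid
mgix
cgfs
awlh
qtix
ahm
hdmuq
wurfs
rbgji
tmtaf

Derivation:
Hunk 1: at line 3 remove [qmlyx] add [farie,pafr] -> 8 lines: ojid mgix cgfs ead farie pafr rbgji tmtaf
Hunk 2: at line 2 remove [ead,farie,pafr] add [ltpb,fveg] -> 7 lines: ojid mgix cgfs ltpb fveg rbgji tmtaf
Hunk 3: at line 2 remove [ltpb,fveg] add [awlh,qtix,hpba] -> 8 lines: ojid mgix cgfs awlh qtix hpba rbgji tmtaf
Hunk 4: at line 5 remove [hpba] add [ahm,hdmuq,wurfs] -> 10 lines: ojid mgix cgfs awlh qtix ahm hdmuq wurfs rbgji tmtaf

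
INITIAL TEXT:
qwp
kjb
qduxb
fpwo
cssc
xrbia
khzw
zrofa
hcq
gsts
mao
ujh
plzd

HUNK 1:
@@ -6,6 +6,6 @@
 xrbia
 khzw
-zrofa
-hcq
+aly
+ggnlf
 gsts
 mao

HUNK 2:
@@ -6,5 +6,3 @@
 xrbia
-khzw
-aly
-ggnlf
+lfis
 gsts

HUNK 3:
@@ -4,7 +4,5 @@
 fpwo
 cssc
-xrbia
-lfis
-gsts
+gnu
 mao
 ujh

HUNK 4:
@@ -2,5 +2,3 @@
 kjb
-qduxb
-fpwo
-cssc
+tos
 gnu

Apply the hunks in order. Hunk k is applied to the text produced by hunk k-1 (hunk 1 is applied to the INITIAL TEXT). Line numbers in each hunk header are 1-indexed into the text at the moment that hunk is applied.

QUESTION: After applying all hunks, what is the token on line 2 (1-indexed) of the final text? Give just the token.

Hunk 1: at line 6 remove [zrofa,hcq] add [aly,ggnlf] -> 13 lines: qwp kjb qduxb fpwo cssc xrbia khzw aly ggnlf gsts mao ujh plzd
Hunk 2: at line 6 remove [khzw,aly,ggnlf] add [lfis] -> 11 lines: qwp kjb qduxb fpwo cssc xrbia lfis gsts mao ujh plzd
Hunk 3: at line 4 remove [xrbia,lfis,gsts] add [gnu] -> 9 lines: qwp kjb qduxb fpwo cssc gnu mao ujh plzd
Hunk 4: at line 2 remove [qduxb,fpwo,cssc] add [tos] -> 7 lines: qwp kjb tos gnu mao ujh plzd
Final line 2: kjb

Answer: kjb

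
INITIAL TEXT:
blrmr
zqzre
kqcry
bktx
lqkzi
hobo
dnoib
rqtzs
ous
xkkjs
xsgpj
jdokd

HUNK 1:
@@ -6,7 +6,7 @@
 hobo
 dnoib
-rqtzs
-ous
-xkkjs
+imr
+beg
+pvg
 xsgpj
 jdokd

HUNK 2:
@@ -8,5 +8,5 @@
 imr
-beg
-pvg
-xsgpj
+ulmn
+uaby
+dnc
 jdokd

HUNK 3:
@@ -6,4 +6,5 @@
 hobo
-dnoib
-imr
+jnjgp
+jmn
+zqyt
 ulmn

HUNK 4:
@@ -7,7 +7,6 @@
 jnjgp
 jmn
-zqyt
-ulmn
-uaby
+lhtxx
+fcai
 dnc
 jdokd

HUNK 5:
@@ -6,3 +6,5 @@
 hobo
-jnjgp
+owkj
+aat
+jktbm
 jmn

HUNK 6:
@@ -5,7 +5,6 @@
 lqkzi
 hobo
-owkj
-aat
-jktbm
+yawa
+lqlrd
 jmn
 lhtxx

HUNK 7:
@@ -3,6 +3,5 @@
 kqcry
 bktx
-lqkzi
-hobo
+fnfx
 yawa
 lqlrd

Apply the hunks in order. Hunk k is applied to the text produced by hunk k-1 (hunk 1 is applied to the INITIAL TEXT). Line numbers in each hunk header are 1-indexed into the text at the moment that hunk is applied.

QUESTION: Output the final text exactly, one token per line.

Hunk 1: at line 6 remove [rqtzs,ous,xkkjs] add [imr,beg,pvg] -> 12 lines: blrmr zqzre kqcry bktx lqkzi hobo dnoib imr beg pvg xsgpj jdokd
Hunk 2: at line 8 remove [beg,pvg,xsgpj] add [ulmn,uaby,dnc] -> 12 lines: blrmr zqzre kqcry bktx lqkzi hobo dnoib imr ulmn uaby dnc jdokd
Hunk 3: at line 6 remove [dnoib,imr] add [jnjgp,jmn,zqyt] -> 13 lines: blrmr zqzre kqcry bktx lqkzi hobo jnjgp jmn zqyt ulmn uaby dnc jdokd
Hunk 4: at line 7 remove [zqyt,ulmn,uaby] add [lhtxx,fcai] -> 12 lines: blrmr zqzre kqcry bktx lqkzi hobo jnjgp jmn lhtxx fcai dnc jdokd
Hunk 5: at line 6 remove [jnjgp] add [owkj,aat,jktbm] -> 14 lines: blrmr zqzre kqcry bktx lqkzi hobo owkj aat jktbm jmn lhtxx fcai dnc jdokd
Hunk 6: at line 5 remove [owkj,aat,jktbm] add [yawa,lqlrd] -> 13 lines: blrmr zqzre kqcry bktx lqkzi hobo yawa lqlrd jmn lhtxx fcai dnc jdokd
Hunk 7: at line 3 remove [lqkzi,hobo] add [fnfx] -> 12 lines: blrmr zqzre kqcry bktx fnfx yawa lqlrd jmn lhtxx fcai dnc jdokd

Answer: blrmr
zqzre
kqcry
bktx
fnfx
yawa
lqlrd
jmn
lhtxx
fcai
dnc
jdokd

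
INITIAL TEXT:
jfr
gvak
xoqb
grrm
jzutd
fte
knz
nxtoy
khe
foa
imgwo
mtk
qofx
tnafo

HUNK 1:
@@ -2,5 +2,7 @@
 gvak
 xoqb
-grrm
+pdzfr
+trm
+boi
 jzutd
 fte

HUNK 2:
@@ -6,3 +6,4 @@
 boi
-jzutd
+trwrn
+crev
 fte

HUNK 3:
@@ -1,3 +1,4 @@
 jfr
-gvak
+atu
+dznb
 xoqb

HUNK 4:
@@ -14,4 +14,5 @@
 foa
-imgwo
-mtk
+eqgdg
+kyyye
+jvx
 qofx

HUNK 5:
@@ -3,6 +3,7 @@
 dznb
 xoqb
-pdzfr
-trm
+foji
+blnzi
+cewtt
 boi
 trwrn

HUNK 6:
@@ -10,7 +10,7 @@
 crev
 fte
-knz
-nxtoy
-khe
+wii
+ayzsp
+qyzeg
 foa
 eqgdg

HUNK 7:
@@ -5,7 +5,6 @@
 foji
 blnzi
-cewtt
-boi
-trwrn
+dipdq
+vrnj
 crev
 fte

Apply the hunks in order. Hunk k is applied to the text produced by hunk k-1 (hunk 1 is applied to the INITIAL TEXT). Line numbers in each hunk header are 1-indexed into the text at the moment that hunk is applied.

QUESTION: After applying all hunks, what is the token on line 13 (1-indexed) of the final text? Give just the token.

Answer: qyzeg

Derivation:
Hunk 1: at line 2 remove [grrm] add [pdzfr,trm,boi] -> 16 lines: jfr gvak xoqb pdzfr trm boi jzutd fte knz nxtoy khe foa imgwo mtk qofx tnafo
Hunk 2: at line 6 remove [jzutd] add [trwrn,crev] -> 17 lines: jfr gvak xoqb pdzfr trm boi trwrn crev fte knz nxtoy khe foa imgwo mtk qofx tnafo
Hunk 3: at line 1 remove [gvak] add [atu,dznb] -> 18 lines: jfr atu dznb xoqb pdzfr trm boi trwrn crev fte knz nxtoy khe foa imgwo mtk qofx tnafo
Hunk 4: at line 14 remove [imgwo,mtk] add [eqgdg,kyyye,jvx] -> 19 lines: jfr atu dznb xoqb pdzfr trm boi trwrn crev fte knz nxtoy khe foa eqgdg kyyye jvx qofx tnafo
Hunk 5: at line 3 remove [pdzfr,trm] add [foji,blnzi,cewtt] -> 20 lines: jfr atu dznb xoqb foji blnzi cewtt boi trwrn crev fte knz nxtoy khe foa eqgdg kyyye jvx qofx tnafo
Hunk 6: at line 10 remove [knz,nxtoy,khe] add [wii,ayzsp,qyzeg] -> 20 lines: jfr atu dznb xoqb foji blnzi cewtt boi trwrn crev fte wii ayzsp qyzeg foa eqgdg kyyye jvx qofx tnafo
Hunk 7: at line 5 remove [cewtt,boi,trwrn] add [dipdq,vrnj] -> 19 lines: jfr atu dznb xoqb foji blnzi dipdq vrnj crev fte wii ayzsp qyzeg foa eqgdg kyyye jvx qofx tnafo
Final line 13: qyzeg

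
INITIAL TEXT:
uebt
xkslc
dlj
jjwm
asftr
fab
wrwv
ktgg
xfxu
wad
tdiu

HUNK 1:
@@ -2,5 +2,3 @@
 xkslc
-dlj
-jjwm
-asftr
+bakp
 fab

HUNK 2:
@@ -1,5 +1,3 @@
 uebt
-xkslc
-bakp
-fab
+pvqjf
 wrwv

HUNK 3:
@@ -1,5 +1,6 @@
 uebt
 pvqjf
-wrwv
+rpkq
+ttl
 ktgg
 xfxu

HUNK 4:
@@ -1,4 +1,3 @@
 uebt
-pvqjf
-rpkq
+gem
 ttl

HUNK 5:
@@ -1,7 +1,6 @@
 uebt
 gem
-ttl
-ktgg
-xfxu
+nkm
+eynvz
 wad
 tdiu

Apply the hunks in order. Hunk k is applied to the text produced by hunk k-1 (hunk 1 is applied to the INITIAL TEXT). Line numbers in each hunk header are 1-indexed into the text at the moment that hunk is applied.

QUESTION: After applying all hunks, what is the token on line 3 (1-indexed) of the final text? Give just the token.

Answer: nkm

Derivation:
Hunk 1: at line 2 remove [dlj,jjwm,asftr] add [bakp] -> 9 lines: uebt xkslc bakp fab wrwv ktgg xfxu wad tdiu
Hunk 2: at line 1 remove [xkslc,bakp,fab] add [pvqjf] -> 7 lines: uebt pvqjf wrwv ktgg xfxu wad tdiu
Hunk 3: at line 1 remove [wrwv] add [rpkq,ttl] -> 8 lines: uebt pvqjf rpkq ttl ktgg xfxu wad tdiu
Hunk 4: at line 1 remove [pvqjf,rpkq] add [gem] -> 7 lines: uebt gem ttl ktgg xfxu wad tdiu
Hunk 5: at line 1 remove [ttl,ktgg,xfxu] add [nkm,eynvz] -> 6 lines: uebt gem nkm eynvz wad tdiu
Final line 3: nkm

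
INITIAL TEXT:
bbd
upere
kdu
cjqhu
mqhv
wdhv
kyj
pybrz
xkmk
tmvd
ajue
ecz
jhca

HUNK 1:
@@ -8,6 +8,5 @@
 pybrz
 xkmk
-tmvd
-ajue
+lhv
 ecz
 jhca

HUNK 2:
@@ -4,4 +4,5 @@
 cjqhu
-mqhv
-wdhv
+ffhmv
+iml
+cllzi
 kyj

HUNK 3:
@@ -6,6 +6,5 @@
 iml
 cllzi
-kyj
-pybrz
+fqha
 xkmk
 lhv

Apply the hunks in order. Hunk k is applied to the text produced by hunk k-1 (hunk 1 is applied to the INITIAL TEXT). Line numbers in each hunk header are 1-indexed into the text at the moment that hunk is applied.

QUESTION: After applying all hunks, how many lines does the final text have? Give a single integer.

Answer: 12

Derivation:
Hunk 1: at line 8 remove [tmvd,ajue] add [lhv] -> 12 lines: bbd upere kdu cjqhu mqhv wdhv kyj pybrz xkmk lhv ecz jhca
Hunk 2: at line 4 remove [mqhv,wdhv] add [ffhmv,iml,cllzi] -> 13 lines: bbd upere kdu cjqhu ffhmv iml cllzi kyj pybrz xkmk lhv ecz jhca
Hunk 3: at line 6 remove [kyj,pybrz] add [fqha] -> 12 lines: bbd upere kdu cjqhu ffhmv iml cllzi fqha xkmk lhv ecz jhca
Final line count: 12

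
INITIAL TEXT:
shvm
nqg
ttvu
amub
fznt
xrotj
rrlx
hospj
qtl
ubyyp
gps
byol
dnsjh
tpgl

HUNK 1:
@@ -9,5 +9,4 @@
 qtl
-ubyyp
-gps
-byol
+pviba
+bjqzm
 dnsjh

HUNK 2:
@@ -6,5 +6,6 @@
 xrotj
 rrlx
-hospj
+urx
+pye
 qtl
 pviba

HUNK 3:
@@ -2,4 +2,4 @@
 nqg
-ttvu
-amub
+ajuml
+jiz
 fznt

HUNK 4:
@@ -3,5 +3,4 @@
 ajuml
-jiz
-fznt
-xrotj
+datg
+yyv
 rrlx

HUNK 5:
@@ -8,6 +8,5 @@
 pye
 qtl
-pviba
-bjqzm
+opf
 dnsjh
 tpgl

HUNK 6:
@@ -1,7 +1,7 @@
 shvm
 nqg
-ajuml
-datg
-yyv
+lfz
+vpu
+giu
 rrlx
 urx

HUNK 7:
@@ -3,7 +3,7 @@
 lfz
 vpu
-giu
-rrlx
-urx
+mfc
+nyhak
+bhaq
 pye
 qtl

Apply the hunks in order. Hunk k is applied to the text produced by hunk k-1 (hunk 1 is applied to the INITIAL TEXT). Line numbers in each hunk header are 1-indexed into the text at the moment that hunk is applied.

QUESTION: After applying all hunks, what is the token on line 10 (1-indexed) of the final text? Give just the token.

Answer: opf

Derivation:
Hunk 1: at line 9 remove [ubyyp,gps,byol] add [pviba,bjqzm] -> 13 lines: shvm nqg ttvu amub fznt xrotj rrlx hospj qtl pviba bjqzm dnsjh tpgl
Hunk 2: at line 6 remove [hospj] add [urx,pye] -> 14 lines: shvm nqg ttvu amub fznt xrotj rrlx urx pye qtl pviba bjqzm dnsjh tpgl
Hunk 3: at line 2 remove [ttvu,amub] add [ajuml,jiz] -> 14 lines: shvm nqg ajuml jiz fznt xrotj rrlx urx pye qtl pviba bjqzm dnsjh tpgl
Hunk 4: at line 3 remove [jiz,fznt,xrotj] add [datg,yyv] -> 13 lines: shvm nqg ajuml datg yyv rrlx urx pye qtl pviba bjqzm dnsjh tpgl
Hunk 5: at line 8 remove [pviba,bjqzm] add [opf] -> 12 lines: shvm nqg ajuml datg yyv rrlx urx pye qtl opf dnsjh tpgl
Hunk 6: at line 1 remove [ajuml,datg,yyv] add [lfz,vpu,giu] -> 12 lines: shvm nqg lfz vpu giu rrlx urx pye qtl opf dnsjh tpgl
Hunk 7: at line 3 remove [giu,rrlx,urx] add [mfc,nyhak,bhaq] -> 12 lines: shvm nqg lfz vpu mfc nyhak bhaq pye qtl opf dnsjh tpgl
Final line 10: opf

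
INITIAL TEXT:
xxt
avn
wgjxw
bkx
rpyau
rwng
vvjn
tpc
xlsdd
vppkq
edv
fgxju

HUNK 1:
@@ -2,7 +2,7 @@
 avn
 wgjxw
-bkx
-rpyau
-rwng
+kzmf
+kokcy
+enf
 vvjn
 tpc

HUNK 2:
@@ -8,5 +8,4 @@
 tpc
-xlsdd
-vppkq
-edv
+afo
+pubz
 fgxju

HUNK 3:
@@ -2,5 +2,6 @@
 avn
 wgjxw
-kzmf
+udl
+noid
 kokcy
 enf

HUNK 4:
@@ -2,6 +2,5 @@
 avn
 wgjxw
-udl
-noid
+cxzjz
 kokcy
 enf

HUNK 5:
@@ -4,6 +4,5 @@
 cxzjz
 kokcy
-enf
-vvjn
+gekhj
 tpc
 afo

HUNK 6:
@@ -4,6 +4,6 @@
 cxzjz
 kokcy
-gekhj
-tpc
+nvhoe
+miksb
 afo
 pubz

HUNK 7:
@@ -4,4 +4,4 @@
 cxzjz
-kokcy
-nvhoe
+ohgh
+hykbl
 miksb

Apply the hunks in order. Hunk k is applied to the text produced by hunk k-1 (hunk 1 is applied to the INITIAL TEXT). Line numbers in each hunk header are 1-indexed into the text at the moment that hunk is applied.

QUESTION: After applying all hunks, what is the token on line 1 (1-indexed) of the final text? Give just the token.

Hunk 1: at line 2 remove [bkx,rpyau,rwng] add [kzmf,kokcy,enf] -> 12 lines: xxt avn wgjxw kzmf kokcy enf vvjn tpc xlsdd vppkq edv fgxju
Hunk 2: at line 8 remove [xlsdd,vppkq,edv] add [afo,pubz] -> 11 lines: xxt avn wgjxw kzmf kokcy enf vvjn tpc afo pubz fgxju
Hunk 3: at line 2 remove [kzmf] add [udl,noid] -> 12 lines: xxt avn wgjxw udl noid kokcy enf vvjn tpc afo pubz fgxju
Hunk 4: at line 2 remove [udl,noid] add [cxzjz] -> 11 lines: xxt avn wgjxw cxzjz kokcy enf vvjn tpc afo pubz fgxju
Hunk 5: at line 4 remove [enf,vvjn] add [gekhj] -> 10 lines: xxt avn wgjxw cxzjz kokcy gekhj tpc afo pubz fgxju
Hunk 6: at line 4 remove [gekhj,tpc] add [nvhoe,miksb] -> 10 lines: xxt avn wgjxw cxzjz kokcy nvhoe miksb afo pubz fgxju
Hunk 7: at line 4 remove [kokcy,nvhoe] add [ohgh,hykbl] -> 10 lines: xxt avn wgjxw cxzjz ohgh hykbl miksb afo pubz fgxju
Final line 1: xxt

Answer: xxt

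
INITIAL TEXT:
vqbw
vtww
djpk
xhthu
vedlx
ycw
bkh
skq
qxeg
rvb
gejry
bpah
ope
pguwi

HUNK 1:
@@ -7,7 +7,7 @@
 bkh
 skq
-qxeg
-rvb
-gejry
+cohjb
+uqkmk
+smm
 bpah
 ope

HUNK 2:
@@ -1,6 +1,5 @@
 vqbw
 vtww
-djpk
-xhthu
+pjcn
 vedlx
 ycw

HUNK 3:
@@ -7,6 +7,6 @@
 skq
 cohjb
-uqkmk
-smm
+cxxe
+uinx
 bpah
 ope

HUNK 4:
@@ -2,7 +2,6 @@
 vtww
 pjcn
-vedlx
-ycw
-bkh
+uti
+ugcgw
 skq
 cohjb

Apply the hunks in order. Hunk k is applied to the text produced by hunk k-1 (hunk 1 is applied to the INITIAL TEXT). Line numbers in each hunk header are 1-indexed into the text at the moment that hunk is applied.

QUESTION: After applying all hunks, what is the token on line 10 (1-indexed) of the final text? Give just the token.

Hunk 1: at line 7 remove [qxeg,rvb,gejry] add [cohjb,uqkmk,smm] -> 14 lines: vqbw vtww djpk xhthu vedlx ycw bkh skq cohjb uqkmk smm bpah ope pguwi
Hunk 2: at line 1 remove [djpk,xhthu] add [pjcn] -> 13 lines: vqbw vtww pjcn vedlx ycw bkh skq cohjb uqkmk smm bpah ope pguwi
Hunk 3: at line 7 remove [uqkmk,smm] add [cxxe,uinx] -> 13 lines: vqbw vtww pjcn vedlx ycw bkh skq cohjb cxxe uinx bpah ope pguwi
Hunk 4: at line 2 remove [vedlx,ycw,bkh] add [uti,ugcgw] -> 12 lines: vqbw vtww pjcn uti ugcgw skq cohjb cxxe uinx bpah ope pguwi
Final line 10: bpah

Answer: bpah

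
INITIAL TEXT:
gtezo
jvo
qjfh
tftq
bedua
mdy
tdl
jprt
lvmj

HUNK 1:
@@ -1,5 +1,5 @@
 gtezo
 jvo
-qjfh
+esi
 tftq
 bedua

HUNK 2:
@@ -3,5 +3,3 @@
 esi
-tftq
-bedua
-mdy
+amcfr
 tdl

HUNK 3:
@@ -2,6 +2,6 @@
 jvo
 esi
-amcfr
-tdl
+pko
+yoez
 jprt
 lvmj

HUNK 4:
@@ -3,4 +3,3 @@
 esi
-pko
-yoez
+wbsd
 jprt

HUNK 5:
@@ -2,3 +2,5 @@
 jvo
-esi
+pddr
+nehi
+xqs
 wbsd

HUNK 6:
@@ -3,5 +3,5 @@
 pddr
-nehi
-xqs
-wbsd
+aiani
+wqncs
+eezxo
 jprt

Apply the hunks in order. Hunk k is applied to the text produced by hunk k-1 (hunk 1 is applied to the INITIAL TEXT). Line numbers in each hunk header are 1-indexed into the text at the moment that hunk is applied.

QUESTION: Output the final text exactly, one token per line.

Answer: gtezo
jvo
pddr
aiani
wqncs
eezxo
jprt
lvmj

Derivation:
Hunk 1: at line 1 remove [qjfh] add [esi] -> 9 lines: gtezo jvo esi tftq bedua mdy tdl jprt lvmj
Hunk 2: at line 3 remove [tftq,bedua,mdy] add [amcfr] -> 7 lines: gtezo jvo esi amcfr tdl jprt lvmj
Hunk 3: at line 2 remove [amcfr,tdl] add [pko,yoez] -> 7 lines: gtezo jvo esi pko yoez jprt lvmj
Hunk 4: at line 3 remove [pko,yoez] add [wbsd] -> 6 lines: gtezo jvo esi wbsd jprt lvmj
Hunk 5: at line 2 remove [esi] add [pddr,nehi,xqs] -> 8 lines: gtezo jvo pddr nehi xqs wbsd jprt lvmj
Hunk 6: at line 3 remove [nehi,xqs,wbsd] add [aiani,wqncs,eezxo] -> 8 lines: gtezo jvo pddr aiani wqncs eezxo jprt lvmj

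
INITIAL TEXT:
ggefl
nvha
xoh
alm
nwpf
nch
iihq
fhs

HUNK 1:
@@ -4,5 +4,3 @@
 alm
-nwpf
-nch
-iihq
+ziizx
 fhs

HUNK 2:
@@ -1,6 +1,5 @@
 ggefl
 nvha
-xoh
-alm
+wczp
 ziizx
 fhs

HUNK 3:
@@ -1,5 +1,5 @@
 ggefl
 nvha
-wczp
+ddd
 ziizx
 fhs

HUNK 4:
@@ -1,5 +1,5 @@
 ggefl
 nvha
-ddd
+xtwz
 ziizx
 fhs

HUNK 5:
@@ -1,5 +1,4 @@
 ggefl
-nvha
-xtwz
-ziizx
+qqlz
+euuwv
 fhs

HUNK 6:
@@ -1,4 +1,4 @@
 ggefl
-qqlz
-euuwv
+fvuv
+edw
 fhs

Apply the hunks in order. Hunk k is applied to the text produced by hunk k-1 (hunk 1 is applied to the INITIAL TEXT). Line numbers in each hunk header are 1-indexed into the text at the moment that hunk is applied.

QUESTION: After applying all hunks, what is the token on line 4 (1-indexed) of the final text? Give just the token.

Hunk 1: at line 4 remove [nwpf,nch,iihq] add [ziizx] -> 6 lines: ggefl nvha xoh alm ziizx fhs
Hunk 2: at line 1 remove [xoh,alm] add [wczp] -> 5 lines: ggefl nvha wczp ziizx fhs
Hunk 3: at line 1 remove [wczp] add [ddd] -> 5 lines: ggefl nvha ddd ziizx fhs
Hunk 4: at line 1 remove [ddd] add [xtwz] -> 5 lines: ggefl nvha xtwz ziizx fhs
Hunk 5: at line 1 remove [nvha,xtwz,ziizx] add [qqlz,euuwv] -> 4 lines: ggefl qqlz euuwv fhs
Hunk 6: at line 1 remove [qqlz,euuwv] add [fvuv,edw] -> 4 lines: ggefl fvuv edw fhs
Final line 4: fhs

Answer: fhs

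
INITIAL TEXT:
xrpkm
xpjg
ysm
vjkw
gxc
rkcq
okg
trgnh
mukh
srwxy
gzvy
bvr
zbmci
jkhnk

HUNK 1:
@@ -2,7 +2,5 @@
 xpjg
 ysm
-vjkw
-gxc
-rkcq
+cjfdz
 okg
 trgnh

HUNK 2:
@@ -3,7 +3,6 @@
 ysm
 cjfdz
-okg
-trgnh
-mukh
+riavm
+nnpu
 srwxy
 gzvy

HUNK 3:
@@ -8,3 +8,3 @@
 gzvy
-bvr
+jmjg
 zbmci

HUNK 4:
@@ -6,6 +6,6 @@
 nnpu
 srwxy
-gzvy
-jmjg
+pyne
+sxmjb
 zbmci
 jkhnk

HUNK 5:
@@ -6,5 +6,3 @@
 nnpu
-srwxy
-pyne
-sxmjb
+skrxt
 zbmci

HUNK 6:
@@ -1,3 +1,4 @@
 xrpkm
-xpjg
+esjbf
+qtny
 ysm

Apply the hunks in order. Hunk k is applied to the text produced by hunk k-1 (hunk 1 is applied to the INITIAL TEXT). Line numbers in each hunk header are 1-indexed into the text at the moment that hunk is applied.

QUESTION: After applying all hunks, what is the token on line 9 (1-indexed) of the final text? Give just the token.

Hunk 1: at line 2 remove [vjkw,gxc,rkcq] add [cjfdz] -> 12 lines: xrpkm xpjg ysm cjfdz okg trgnh mukh srwxy gzvy bvr zbmci jkhnk
Hunk 2: at line 3 remove [okg,trgnh,mukh] add [riavm,nnpu] -> 11 lines: xrpkm xpjg ysm cjfdz riavm nnpu srwxy gzvy bvr zbmci jkhnk
Hunk 3: at line 8 remove [bvr] add [jmjg] -> 11 lines: xrpkm xpjg ysm cjfdz riavm nnpu srwxy gzvy jmjg zbmci jkhnk
Hunk 4: at line 6 remove [gzvy,jmjg] add [pyne,sxmjb] -> 11 lines: xrpkm xpjg ysm cjfdz riavm nnpu srwxy pyne sxmjb zbmci jkhnk
Hunk 5: at line 6 remove [srwxy,pyne,sxmjb] add [skrxt] -> 9 lines: xrpkm xpjg ysm cjfdz riavm nnpu skrxt zbmci jkhnk
Hunk 6: at line 1 remove [xpjg] add [esjbf,qtny] -> 10 lines: xrpkm esjbf qtny ysm cjfdz riavm nnpu skrxt zbmci jkhnk
Final line 9: zbmci

Answer: zbmci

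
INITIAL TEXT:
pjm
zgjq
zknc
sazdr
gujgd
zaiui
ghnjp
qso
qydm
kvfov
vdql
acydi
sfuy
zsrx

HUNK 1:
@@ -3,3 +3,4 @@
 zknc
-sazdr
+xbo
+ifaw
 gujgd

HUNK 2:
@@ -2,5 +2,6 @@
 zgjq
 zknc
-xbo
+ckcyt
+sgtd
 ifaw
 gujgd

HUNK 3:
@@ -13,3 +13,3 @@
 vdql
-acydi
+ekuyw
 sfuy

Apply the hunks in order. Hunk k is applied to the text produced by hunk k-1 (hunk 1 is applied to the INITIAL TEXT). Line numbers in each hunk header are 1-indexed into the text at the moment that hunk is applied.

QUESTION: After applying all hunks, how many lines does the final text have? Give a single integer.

Hunk 1: at line 3 remove [sazdr] add [xbo,ifaw] -> 15 lines: pjm zgjq zknc xbo ifaw gujgd zaiui ghnjp qso qydm kvfov vdql acydi sfuy zsrx
Hunk 2: at line 2 remove [xbo] add [ckcyt,sgtd] -> 16 lines: pjm zgjq zknc ckcyt sgtd ifaw gujgd zaiui ghnjp qso qydm kvfov vdql acydi sfuy zsrx
Hunk 3: at line 13 remove [acydi] add [ekuyw] -> 16 lines: pjm zgjq zknc ckcyt sgtd ifaw gujgd zaiui ghnjp qso qydm kvfov vdql ekuyw sfuy zsrx
Final line count: 16

Answer: 16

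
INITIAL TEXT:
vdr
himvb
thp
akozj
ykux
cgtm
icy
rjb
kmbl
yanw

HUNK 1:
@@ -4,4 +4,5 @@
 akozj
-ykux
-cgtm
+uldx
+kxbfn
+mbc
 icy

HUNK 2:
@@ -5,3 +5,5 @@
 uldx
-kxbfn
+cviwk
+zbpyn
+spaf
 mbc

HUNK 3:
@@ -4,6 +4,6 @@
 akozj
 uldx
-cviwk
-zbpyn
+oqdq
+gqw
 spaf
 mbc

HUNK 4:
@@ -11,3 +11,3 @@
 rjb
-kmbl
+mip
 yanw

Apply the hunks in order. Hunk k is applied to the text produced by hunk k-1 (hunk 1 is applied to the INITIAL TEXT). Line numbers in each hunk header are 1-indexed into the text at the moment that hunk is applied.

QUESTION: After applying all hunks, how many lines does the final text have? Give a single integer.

Answer: 13

Derivation:
Hunk 1: at line 4 remove [ykux,cgtm] add [uldx,kxbfn,mbc] -> 11 lines: vdr himvb thp akozj uldx kxbfn mbc icy rjb kmbl yanw
Hunk 2: at line 5 remove [kxbfn] add [cviwk,zbpyn,spaf] -> 13 lines: vdr himvb thp akozj uldx cviwk zbpyn spaf mbc icy rjb kmbl yanw
Hunk 3: at line 4 remove [cviwk,zbpyn] add [oqdq,gqw] -> 13 lines: vdr himvb thp akozj uldx oqdq gqw spaf mbc icy rjb kmbl yanw
Hunk 4: at line 11 remove [kmbl] add [mip] -> 13 lines: vdr himvb thp akozj uldx oqdq gqw spaf mbc icy rjb mip yanw
Final line count: 13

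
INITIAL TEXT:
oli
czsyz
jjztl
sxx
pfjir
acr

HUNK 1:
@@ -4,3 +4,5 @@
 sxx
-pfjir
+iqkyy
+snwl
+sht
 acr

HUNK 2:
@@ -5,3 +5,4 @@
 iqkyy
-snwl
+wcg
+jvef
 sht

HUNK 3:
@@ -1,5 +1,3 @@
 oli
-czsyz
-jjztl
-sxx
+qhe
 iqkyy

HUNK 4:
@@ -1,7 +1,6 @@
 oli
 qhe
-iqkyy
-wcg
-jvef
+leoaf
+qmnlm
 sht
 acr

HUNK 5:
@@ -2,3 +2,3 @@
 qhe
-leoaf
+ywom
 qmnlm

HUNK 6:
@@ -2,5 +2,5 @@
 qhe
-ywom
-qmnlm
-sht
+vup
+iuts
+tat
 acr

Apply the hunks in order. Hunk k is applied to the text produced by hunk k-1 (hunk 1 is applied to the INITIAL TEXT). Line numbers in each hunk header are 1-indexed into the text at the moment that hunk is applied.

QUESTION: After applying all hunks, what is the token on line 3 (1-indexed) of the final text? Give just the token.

Answer: vup

Derivation:
Hunk 1: at line 4 remove [pfjir] add [iqkyy,snwl,sht] -> 8 lines: oli czsyz jjztl sxx iqkyy snwl sht acr
Hunk 2: at line 5 remove [snwl] add [wcg,jvef] -> 9 lines: oli czsyz jjztl sxx iqkyy wcg jvef sht acr
Hunk 3: at line 1 remove [czsyz,jjztl,sxx] add [qhe] -> 7 lines: oli qhe iqkyy wcg jvef sht acr
Hunk 4: at line 1 remove [iqkyy,wcg,jvef] add [leoaf,qmnlm] -> 6 lines: oli qhe leoaf qmnlm sht acr
Hunk 5: at line 2 remove [leoaf] add [ywom] -> 6 lines: oli qhe ywom qmnlm sht acr
Hunk 6: at line 2 remove [ywom,qmnlm,sht] add [vup,iuts,tat] -> 6 lines: oli qhe vup iuts tat acr
Final line 3: vup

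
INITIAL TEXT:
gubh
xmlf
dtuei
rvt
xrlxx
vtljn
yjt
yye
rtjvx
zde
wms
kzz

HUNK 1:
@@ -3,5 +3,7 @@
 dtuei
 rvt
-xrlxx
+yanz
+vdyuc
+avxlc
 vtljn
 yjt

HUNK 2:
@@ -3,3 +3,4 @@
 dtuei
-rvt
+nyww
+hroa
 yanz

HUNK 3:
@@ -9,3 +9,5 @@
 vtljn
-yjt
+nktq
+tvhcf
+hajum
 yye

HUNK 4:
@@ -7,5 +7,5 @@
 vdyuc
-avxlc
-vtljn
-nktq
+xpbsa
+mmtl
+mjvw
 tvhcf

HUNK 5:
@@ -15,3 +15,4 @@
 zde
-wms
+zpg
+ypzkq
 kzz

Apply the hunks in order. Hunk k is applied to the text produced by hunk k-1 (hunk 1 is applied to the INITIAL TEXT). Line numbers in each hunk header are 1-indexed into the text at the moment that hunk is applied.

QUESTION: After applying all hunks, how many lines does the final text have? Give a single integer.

Hunk 1: at line 3 remove [xrlxx] add [yanz,vdyuc,avxlc] -> 14 lines: gubh xmlf dtuei rvt yanz vdyuc avxlc vtljn yjt yye rtjvx zde wms kzz
Hunk 2: at line 3 remove [rvt] add [nyww,hroa] -> 15 lines: gubh xmlf dtuei nyww hroa yanz vdyuc avxlc vtljn yjt yye rtjvx zde wms kzz
Hunk 3: at line 9 remove [yjt] add [nktq,tvhcf,hajum] -> 17 lines: gubh xmlf dtuei nyww hroa yanz vdyuc avxlc vtljn nktq tvhcf hajum yye rtjvx zde wms kzz
Hunk 4: at line 7 remove [avxlc,vtljn,nktq] add [xpbsa,mmtl,mjvw] -> 17 lines: gubh xmlf dtuei nyww hroa yanz vdyuc xpbsa mmtl mjvw tvhcf hajum yye rtjvx zde wms kzz
Hunk 5: at line 15 remove [wms] add [zpg,ypzkq] -> 18 lines: gubh xmlf dtuei nyww hroa yanz vdyuc xpbsa mmtl mjvw tvhcf hajum yye rtjvx zde zpg ypzkq kzz
Final line count: 18

Answer: 18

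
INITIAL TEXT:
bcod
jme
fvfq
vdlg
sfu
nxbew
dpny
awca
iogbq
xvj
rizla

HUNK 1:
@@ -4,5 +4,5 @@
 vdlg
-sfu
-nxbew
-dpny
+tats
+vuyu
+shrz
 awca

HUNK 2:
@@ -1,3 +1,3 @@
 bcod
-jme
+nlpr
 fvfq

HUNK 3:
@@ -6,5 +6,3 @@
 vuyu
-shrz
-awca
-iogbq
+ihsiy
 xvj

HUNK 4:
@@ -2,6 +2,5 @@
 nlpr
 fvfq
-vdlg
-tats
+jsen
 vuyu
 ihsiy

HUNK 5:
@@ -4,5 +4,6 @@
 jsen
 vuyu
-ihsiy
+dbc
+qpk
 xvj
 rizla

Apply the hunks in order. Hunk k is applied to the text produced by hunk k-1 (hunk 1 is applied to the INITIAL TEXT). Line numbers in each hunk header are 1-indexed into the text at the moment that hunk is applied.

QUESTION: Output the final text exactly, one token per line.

Answer: bcod
nlpr
fvfq
jsen
vuyu
dbc
qpk
xvj
rizla

Derivation:
Hunk 1: at line 4 remove [sfu,nxbew,dpny] add [tats,vuyu,shrz] -> 11 lines: bcod jme fvfq vdlg tats vuyu shrz awca iogbq xvj rizla
Hunk 2: at line 1 remove [jme] add [nlpr] -> 11 lines: bcod nlpr fvfq vdlg tats vuyu shrz awca iogbq xvj rizla
Hunk 3: at line 6 remove [shrz,awca,iogbq] add [ihsiy] -> 9 lines: bcod nlpr fvfq vdlg tats vuyu ihsiy xvj rizla
Hunk 4: at line 2 remove [vdlg,tats] add [jsen] -> 8 lines: bcod nlpr fvfq jsen vuyu ihsiy xvj rizla
Hunk 5: at line 4 remove [ihsiy] add [dbc,qpk] -> 9 lines: bcod nlpr fvfq jsen vuyu dbc qpk xvj rizla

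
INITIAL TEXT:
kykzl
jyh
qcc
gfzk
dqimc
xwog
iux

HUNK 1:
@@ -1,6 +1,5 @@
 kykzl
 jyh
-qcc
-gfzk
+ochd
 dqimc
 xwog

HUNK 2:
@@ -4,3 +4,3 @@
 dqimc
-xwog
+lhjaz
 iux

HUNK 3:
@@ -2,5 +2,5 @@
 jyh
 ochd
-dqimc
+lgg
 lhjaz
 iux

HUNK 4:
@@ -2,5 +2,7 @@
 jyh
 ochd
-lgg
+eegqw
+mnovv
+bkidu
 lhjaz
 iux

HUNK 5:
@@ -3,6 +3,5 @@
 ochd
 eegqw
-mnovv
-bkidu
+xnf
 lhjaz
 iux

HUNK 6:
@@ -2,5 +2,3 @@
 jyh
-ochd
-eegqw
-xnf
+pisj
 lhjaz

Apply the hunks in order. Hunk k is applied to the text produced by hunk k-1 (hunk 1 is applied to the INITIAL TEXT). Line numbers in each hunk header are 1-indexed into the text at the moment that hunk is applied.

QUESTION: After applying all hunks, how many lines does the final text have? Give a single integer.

Answer: 5

Derivation:
Hunk 1: at line 1 remove [qcc,gfzk] add [ochd] -> 6 lines: kykzl jyh ochd dqimc xwog iux
Hunk 2: at line 4 remove [xwog] add [lhjaz] -> 6 lines: kykzl jyh ochd dqimc lhjaz iux
Hunk 3: at line 2 remove [dqimc] add [lgg] -> 6 lines: kykzl jyh ochd lgg lhjaz iux
Hunk 4: at line 2 remove [lgg] add [eegqw,mnovv,bkidu] -> 8 lines: kykzl jyh ochd eegqw mnovv bkidu lhjaz iux
Hunk 5: at line 3 remove [mnovv,bkidu] add [xnf] -> 7 lines: kykzl jyh ochd eegqw xnf lhjaz iux
Hunk 6: at line 2 remove [ochd,eegqw,xnf] add [pisj] -> 5 lines: kykzl jyh pisj lhjaz iux
Final line count: 5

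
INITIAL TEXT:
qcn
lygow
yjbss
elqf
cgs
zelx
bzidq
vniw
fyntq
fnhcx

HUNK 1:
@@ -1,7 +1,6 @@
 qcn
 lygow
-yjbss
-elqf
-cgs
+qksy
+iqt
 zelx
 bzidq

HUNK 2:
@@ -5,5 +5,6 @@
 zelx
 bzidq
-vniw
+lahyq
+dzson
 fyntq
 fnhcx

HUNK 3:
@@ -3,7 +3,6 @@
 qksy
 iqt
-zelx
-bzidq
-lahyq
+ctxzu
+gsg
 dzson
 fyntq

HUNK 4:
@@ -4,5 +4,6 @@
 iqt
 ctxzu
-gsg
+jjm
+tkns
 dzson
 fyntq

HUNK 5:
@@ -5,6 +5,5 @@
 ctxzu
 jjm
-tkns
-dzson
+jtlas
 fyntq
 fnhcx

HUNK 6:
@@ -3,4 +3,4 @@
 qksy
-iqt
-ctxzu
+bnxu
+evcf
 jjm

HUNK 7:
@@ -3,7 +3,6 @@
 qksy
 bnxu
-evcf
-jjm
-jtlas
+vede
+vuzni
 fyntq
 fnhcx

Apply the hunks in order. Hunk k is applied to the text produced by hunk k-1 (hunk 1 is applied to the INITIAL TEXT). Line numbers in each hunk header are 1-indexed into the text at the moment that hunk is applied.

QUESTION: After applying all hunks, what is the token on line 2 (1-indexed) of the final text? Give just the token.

Answer: lygow

Derivation:
Hunk 1: at line 1 remove [yjbss,elqf,cgs] add [qksy,iqt] -> 9 lines: qcn lygow qksy iqt zelx bzidq vniw fyntq fnhcx
Hunk 2: at line 5 remove [vniw] add [lahyq,dzson] -> 10 lines: qcn lygow qksy iqt zelx bzidq lahyq dzson fyntq fnhcx
Hunk 3: at line 3 remove [zelx,bzidq,lahyq] add [ctxzu,gsg] -> 9 lines: qcn lygow qksy iqt ctxzu gsg dzson fyntq fnhcx
Hunk 4: at line 4 remove [gsg] add [jjm,tkns] -> 10 lines: qcn lygow qksy iqt ctxzu jjm tkns dzson fyntq fnhcx
Hunk 5: at line 5 remove [tkns,dzson] add [jtlas] -> 9 lines: qcn lygow qksy iqt ctxzu jjm jtlas fyntq fnhcx
Hunk 6: at line 3 remove [iqt,ctxzu] add [bnxu,evcf] -> 9 lines: qcn lygow qksy bnxu evcf jjm jtlas fyntq fnhcx
Hunk 7: at line 3 remove [evcf,jjm,jtlas] add [vede,vuzni] -> 8 lines: qcn lygow qksy bnxu vede vuzni fyntq fnhcx
Final line 2: lygow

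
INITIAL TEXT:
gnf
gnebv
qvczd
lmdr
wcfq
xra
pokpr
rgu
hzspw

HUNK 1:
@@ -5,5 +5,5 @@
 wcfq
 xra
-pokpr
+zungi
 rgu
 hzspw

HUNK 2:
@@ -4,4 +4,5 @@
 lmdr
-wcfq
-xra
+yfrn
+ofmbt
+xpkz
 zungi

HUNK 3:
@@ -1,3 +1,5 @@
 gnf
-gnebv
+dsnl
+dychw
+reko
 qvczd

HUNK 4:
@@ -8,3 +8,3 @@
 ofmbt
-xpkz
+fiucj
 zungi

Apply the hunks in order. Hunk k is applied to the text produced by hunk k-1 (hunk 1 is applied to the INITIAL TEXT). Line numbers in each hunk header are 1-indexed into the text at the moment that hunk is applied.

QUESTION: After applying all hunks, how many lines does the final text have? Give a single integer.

Hunk 1: at line 5 remove [pokpr] add [zungi] -> 9 lines: gnf gnebv qvczd lmdr wcfq xra zungi rgu hzspw
Hunk 2: at line 4 remove [wcfq,xra] add [yfrn,ofmbt,xpkz] -> 10 lines: gnf gnebv qvczd lmdr yfrn ofmbt xpkz zungi rgu hzspw
Hunk 3: at line 1 remove [gnebv] add [dsnl,dychw,reko] -> 12 lines: gnf dsnl dychw reko qvczd lmdr yfrn ofmbt xpkz zungi rgu hzspw
Hunk 4: at line 8 remove [xpkz] add [fiucj] -> 12 lines: gnf dsnl dychw reko qvczd lmdr yfrn ofmbt fiucj zungi rgu hzspw
Final line count: 12

Answer: 12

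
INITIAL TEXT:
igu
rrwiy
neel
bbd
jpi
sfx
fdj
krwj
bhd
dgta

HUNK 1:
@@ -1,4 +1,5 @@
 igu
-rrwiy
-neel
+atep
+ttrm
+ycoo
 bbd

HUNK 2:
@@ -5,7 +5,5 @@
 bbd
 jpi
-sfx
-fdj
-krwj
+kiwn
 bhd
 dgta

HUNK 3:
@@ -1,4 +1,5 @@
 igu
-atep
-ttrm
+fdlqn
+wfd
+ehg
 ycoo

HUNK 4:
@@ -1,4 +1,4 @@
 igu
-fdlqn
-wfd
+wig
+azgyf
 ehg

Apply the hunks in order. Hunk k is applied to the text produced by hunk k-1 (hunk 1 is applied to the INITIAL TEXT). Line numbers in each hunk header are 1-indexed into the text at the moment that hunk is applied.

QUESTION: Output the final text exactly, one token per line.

Hunk 1: at line 1 remove [rrwiy,neel] add [atep,ttrm,ycoo] -> 11 lines: igu atep ttrm ycoo bbd jpi sfx fdj krwj bhd dgta
Hunk 2: at line 5 remove [sfx,fdj,krwj] add [kiwn] -> 9 lines: igu atep ttrm ycoo bbd jpi kiwn bhd dgta
Hunk 3: at line 1 remove [atep,ttrm] add [fdlqn,wfd,ehg] -> 10 lines: igu fdlqn wfd ehg ycoo bbd jpi kiwn bhd dgta
Hunk 4: at line 1 remove [fdlqn,wfd] add [wig,azgyf] -> 10 lines: igu wig azgyf ehg ycoo bbd jpi kiwn bhd dgta

Answer: igu
wig
azgyf
ehg
ycoo
bbd
jpi
kiwn
bhd
dgta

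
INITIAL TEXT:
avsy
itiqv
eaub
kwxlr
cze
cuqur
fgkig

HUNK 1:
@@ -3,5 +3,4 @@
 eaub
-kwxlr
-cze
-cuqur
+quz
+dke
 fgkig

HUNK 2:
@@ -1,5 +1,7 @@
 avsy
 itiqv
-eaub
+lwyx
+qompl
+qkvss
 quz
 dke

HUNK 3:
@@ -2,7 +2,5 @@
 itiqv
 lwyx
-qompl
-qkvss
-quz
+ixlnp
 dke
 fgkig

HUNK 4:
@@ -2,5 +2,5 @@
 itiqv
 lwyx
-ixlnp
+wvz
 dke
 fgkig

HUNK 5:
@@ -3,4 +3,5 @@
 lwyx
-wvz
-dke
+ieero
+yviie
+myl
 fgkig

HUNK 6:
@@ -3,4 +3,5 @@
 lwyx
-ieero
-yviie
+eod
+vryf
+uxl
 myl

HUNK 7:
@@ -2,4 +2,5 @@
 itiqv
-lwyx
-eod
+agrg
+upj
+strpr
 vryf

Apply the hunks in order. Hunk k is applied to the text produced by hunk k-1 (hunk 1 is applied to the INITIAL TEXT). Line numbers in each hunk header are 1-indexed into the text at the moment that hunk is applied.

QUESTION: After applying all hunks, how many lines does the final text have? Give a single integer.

Hunk 1: at line 3 remove [kwxlr,cze,cuqur] add [quz,dke] -> 6 lines: avsy itiqv eaub quz dke fgkig
Hunk 2: at line 1 remove [eaub] add [lwyx,qompl,qkvss] -> 8 lines: avsy itiqv lwyx qompl qkvss quz dke fgkig
Hunk 3: at line 2 remove [qompl,qkvss,quz] add [ixlnp] -> 6 lines: avsy itiqv lwyx ixlnp dke fgkig
Hunk 4: at line 2 remove [ixlnp] add [wvz] -> 6 lines: avsy itiqv lwyx wvz dke fgkig
Hunk 5: at line 3 remove [wvz,dke] add [ieero,yviie,myl] -> 7 lines: avsy itiqv lwyx ieero yviie myl fgkig
Hunk 6: at line 3 remove [ieero,yviie] add [eod,vryf,uxl] -> 8 lines: avsy itiqv lwyx eod vryf uxl myl fgkig
Hunk 7: at line 2 remove [lwyx,eod] add [agrg,upj,strpr] -> 9 lines: avsy itiqv agrg upj strpr vryf uxl myl fgkig
Final line count: 9

Answer: 9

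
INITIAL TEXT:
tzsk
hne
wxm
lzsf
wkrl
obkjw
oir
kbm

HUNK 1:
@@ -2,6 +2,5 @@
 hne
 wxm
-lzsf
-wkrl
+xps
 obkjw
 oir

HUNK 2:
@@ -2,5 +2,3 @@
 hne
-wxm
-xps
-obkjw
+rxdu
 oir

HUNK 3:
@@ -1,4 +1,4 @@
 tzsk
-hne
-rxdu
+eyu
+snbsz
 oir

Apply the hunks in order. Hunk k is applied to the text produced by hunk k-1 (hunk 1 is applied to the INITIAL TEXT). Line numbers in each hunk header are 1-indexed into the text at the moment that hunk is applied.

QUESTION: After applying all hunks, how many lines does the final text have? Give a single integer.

Hunk 1: at line 2 remove [lzsf,wkrl] add [xps] -> 7 lines: tzsk hne wxm xps obkjw oir kbm
Hunk 2: at line 2 remove [wxm,xps,obkjw] add [rxdu] -> 5 lines: tzsk hne rxdu oir kbm
Hunk 3: at line 1 remove [hne,rxdu] add [eyu,snbsz] -> 5 lines: tzsk eyu snbsz oir kbm
Final line count: 5

Answer: 5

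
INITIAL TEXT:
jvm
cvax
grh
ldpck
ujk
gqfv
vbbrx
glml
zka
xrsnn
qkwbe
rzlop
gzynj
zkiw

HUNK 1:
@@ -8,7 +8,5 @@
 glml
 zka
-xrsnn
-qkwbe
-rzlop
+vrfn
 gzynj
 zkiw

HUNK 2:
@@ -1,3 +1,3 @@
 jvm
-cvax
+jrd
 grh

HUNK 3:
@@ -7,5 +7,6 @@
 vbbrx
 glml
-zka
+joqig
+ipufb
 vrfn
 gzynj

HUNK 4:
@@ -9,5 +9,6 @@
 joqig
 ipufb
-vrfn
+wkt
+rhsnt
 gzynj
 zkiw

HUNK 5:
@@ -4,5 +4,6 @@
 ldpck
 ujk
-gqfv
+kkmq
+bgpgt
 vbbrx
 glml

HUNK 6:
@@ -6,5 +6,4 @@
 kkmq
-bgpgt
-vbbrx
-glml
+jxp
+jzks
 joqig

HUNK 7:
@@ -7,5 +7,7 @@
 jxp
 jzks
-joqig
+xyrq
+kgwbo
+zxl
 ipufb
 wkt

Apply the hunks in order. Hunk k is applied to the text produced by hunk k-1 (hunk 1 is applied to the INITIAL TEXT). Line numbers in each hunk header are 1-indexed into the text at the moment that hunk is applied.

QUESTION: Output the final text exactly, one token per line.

Hunk 1: at line 8 remove [xrsnn,qkwbe,rzlop] add [vrfn] -> 12 lines: jvm cvax grh ldpck ujk gqfv vbbrx glml zka vrfn gzynj zkiw
Hunk 2: at line 1 remove [cvax] add [jrd] -> 12 lines: jvm jrd grh ldpck ujk gqfv vbbrx glml zka vrfn gzynj zkiw
Hunk 3: at line 7 remove [zka] add [joqig,ipufb] -> 13 lines: jvm jrd grh ldpck ujk gqfv vbbrx glml joqig ipufb vrfn gzynj zkiw
Hunk 4: at line 9 remove [vrfn] add [wkt,rhsnt] -> 14 lines: jvm jrd grh ldpck ujk gqfv vbbrx glml joqig ipufb wkt rhsnt gzynj zkiw
Hunk 5: at line 4 remove [gqfv] add [kkmq,bgpgt] -> 15 lines: jvm jrd grh ldpck ujk kkmq bgpgt vbbrx glml joqig ipufb wkt rhsnt gzynj zkiw
Hunk 6: at line 6 remove [bgpgt,vbbrx,glml] add [jxp,jzks] -> 14 lines: jvm jrd grh ldpck ujk kkmq jxp jzks joqig ipufb wkt rhsnt gzynj zkiw
Hunk 7: at line 7 remove [joqig] add [xyrq,kgwbo,zxl] -> 16 lines: jvm jrd grh ldpck ujk kkmq jxp jzks xyrq kgwbo zxl ipufb wkt rhsnt gzynj zkiw

Answer: jvm
jrd
grh
ldpck
ujk
kkmq
jxp
jzks
xyrq
kgwbo
zxl
ipufb
wkt
rhsnt
gzynj
zkiw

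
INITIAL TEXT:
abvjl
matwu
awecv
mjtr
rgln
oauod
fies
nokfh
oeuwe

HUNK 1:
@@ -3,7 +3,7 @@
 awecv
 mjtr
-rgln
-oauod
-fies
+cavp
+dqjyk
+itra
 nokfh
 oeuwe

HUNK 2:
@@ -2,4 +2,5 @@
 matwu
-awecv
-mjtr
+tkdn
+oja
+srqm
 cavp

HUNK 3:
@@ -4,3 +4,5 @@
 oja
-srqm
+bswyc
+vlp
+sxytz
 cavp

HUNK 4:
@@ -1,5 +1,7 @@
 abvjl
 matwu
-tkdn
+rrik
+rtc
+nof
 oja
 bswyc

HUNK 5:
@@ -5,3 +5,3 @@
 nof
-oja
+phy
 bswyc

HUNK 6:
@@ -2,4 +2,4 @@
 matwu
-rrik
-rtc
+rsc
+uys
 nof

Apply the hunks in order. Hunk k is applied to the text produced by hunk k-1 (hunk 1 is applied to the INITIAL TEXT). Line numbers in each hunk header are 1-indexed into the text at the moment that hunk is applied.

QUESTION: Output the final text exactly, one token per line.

Hunk 1: at line 3 remove [rgln,oauod,fies] add [cavp,dqjyk,itra] -> 9 lines: abvjl matwu awecv mjtr cavp dqjyk itra nokfh oeuwe
Hunk 2: at line 2 remove [awecv,mjtr] add [tkdn,oja,srqm] -> 10 lines: abvjl matwu tkdn oja srqm cavp dqjyk itra nokfh oeuwe
Hunk 3: at line 4 remove [srqm] add [bswyc,vlp,sxytz] -> 12 lines: abvjl matwu tkdn oja bswyc vlp sxytz cavp dqjyk itra nokfh oeuwe
Hunk 4: at line 1 remove [tkdn] add [rrik,rtc,nof] -> 14 lines: abvjl matwu rrik rtc nof oja bswyc vlp sxytz cavp dqjyk itra nokfh oeuwe
Hunk 5: at line 5 remove [oja] add [phy] -> 14 lines: abvjl matwu rrik rtc nof phy bswyc vlp sxytz cavp dqjyk itra nokfh oeuwe
Hunk 6: at line 2 remove [rrik,rtc] add [rsc,uys] -> 14 lines: abvjl matwu rsc uys nof phy bswyc vlp sxytz cavp dqjyk itra nokfh oeuwe

Answer: abvjl
matwu
rsc
uys
nof
phy
bswyc
vlp
sxytz
cavp
dqjyk
itra
nokfh
oeuwe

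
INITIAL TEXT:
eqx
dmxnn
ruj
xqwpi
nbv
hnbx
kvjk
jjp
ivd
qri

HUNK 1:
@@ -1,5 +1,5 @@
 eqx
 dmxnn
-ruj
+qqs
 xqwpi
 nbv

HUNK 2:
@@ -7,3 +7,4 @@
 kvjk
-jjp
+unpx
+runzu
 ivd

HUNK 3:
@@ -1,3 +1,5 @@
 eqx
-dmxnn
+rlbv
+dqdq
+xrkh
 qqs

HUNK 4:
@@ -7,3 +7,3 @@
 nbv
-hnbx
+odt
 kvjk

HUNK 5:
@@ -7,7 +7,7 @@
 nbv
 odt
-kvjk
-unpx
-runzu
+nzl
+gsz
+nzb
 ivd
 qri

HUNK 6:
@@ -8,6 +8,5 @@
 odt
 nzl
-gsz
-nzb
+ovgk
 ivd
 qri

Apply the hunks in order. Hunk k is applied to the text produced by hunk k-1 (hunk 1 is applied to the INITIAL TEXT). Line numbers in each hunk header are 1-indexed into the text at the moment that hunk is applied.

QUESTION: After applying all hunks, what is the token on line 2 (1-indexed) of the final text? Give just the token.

Hunk 1: at line 1 remove [ruj] add [qqs] -> 10 lines: eqx dmxnn qqs xqwpi nbv hnbx kvjk jjp ivd qri
Hunk 2: at line 7 remove [jjp] add [unpx,runzu] -> 11 lines: eqx dmxnn qqs xqwpi nbv hnbx kvjk unpx runzu ivd qri
Hunk 3: at line 1 remove [dmxnn] add [rlbv,dqdq,xrkh] -> 13 lines: eqx rlbv dqdq xrkh qqs xqwpi nbv hnbx kvjk unpx runzu ivd qri
Hunk 4: at line 7 remove [hnbx] add [odt] -> 13 lines: eqx rlbv dqdq xrkh qqs xqwpi nbv odt kvjk unpx runzu ivd qri
Hunk 5: at line 7 remove [kvjk,unpx,runzu] add [nzl,gsz,nzb] -> 13 lines: eqx rlbv dqdq xrkh qqs xqwpi nbv odt nzl gsz nzb ivd qri
Hunk 6: at line 8 remove [gsz,nzb] add [ovgk] -> 12 lines: eqx rlbv dqdq xrkh qqs xqwpi nbv odt nzl ovgk ivd qri
Final line 2: rlbv

Answer: rlbv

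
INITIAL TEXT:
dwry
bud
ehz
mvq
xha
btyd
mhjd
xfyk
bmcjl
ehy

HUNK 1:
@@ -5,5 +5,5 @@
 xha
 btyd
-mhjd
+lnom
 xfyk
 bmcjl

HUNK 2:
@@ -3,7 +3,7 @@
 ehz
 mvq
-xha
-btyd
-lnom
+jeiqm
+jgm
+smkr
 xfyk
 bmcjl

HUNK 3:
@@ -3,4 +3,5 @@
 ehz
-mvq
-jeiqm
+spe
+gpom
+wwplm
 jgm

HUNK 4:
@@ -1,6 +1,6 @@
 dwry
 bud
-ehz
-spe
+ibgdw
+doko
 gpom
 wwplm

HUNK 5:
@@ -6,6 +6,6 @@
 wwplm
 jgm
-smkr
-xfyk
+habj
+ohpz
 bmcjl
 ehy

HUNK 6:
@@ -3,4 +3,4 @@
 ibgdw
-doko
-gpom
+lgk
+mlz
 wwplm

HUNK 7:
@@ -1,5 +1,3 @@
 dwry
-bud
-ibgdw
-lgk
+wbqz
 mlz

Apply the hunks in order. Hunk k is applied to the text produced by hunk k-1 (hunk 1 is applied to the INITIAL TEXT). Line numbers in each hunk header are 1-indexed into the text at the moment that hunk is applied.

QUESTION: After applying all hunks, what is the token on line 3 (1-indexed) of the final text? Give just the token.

Answer: mlz

Derivation:
Hunk 1: at line 5 remove [mhjd] add [lnom] -> 10 lines: dwry bud ehz mvq xha btyd lnom xfyk bmcjl ehy
Hunk 2: at line 3 remove [xha,btyd,lnom] add [jeiqm,jgm,smkr] -> 10 lines: dwry bud ehz mvq jeiqm jgm smkr xfyk bmcjl ehy
Hunk 3: at line 3 remove [mvq,jeiqm] add [spe,gpom,wwplm] -> 11 lines: dwry bud ehz spe gpom wwplm jgm smkr xfyk bmcjl ehy
Hunk 4: at line 1 remove [ehz,spe] add [ibgdw,doko] -> 11 lines: dwry bud ibgdw doko gpom wwplm jgm smkr xfyk bmcjl ehy
Hunk 5: at line 6 remove [smkr,xfyk] add [habj,ohpz] -> 11 lines: dwry bud ibgdw doko gpom wwplm jgm habj ohpz bmcjl ehy
Hunk 6: at line 3 remove [doko,gpom] add [lgk,mlz] -> 11 lines: dwry bud ibgdw lgk mlz wwplm jgm habj ohpz bmcjl ehy
Hunk 7: at line 1 remove [bud,ibgdw,lgk] add [wbqz] -> 9 lines: dwry wbqz mlz wwplm jgm habj ohpz bmcjl ehy
Final line 3: mlz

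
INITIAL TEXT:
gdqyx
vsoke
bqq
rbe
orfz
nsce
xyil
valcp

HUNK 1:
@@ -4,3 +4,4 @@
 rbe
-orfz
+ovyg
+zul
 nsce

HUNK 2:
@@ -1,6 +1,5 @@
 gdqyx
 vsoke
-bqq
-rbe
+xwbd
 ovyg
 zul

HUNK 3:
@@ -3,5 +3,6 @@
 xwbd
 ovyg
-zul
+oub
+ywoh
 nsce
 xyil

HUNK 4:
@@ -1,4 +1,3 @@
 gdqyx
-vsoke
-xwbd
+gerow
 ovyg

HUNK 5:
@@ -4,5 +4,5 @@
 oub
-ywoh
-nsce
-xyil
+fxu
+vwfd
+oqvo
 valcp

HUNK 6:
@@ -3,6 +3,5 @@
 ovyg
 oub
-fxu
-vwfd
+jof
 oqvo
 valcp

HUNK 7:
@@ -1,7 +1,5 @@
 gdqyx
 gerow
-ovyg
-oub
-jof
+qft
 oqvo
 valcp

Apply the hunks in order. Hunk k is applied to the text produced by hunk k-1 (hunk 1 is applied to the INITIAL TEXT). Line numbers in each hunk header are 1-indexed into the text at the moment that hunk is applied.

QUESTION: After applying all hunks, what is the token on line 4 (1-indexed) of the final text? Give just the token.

Hunk 1: at line 4 remove [orfz] add [ovyg,zul] -> 9 lines: gdqyx vsoke bqq rbe ovyg zul nsce xyil valcp
Hunk 2: at line 1 remove [bqq,rbe] add [xwbd] -> 8 lines: gdqyx vsoke xwbd ovyg zul nsce xyil valcp
Hunk 3: at line 3 remove [zul] add [oub,ywoh] -> 9 lines: gdqyx vsoke xwbd ovyg oub ywoh nsce xyil valcp
Hunk 4: at line 1 remove [vsoke,xwbd] add [gerow] -> 8 lines: gdqyx gerow ovyg oub ywoh nsce xyil valcp
Hunk 5: at line 4 remove [ywoh,nsce,xyil] add [fxu,vwfd,oqvo] -> 8 lines: gdqyx gerow ovyg oub fxu vwfd oqvo valcp
Hunk 6: at line 3 remove [fxu,vwfd] add [jof] -> 7 lines: gdqyx gerow ovyg oub jof oqvo valcp
Hunk 7: at line 1 remove [ovyg,oub,jof] add [qft] -> 5 lines: gdqyx gerow qft oqvo valcp
Final line 4: oqvo

Answer: oqvo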